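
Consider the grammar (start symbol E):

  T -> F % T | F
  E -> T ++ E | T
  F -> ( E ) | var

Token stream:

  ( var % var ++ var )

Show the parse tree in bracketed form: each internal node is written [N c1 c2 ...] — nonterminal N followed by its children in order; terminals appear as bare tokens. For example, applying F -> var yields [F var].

[E [T [F ( [E [T [F var] % [T [F var]]] ++ [E [T [F var]]]] )]]]

E
T
F
( E )
( T ++ E )
( F % T ++ E )
( var % T ++ E )
( var % F ++ E )
( var % var ++ E )
( var % var ++ T )
( var % var ++ F )
( var % var ++ var )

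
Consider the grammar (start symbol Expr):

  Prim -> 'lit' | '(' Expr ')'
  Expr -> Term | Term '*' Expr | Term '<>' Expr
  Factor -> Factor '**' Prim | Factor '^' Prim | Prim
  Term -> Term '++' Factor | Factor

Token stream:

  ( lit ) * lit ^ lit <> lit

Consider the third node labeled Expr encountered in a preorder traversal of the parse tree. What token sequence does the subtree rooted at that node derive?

[Expr [Term [Factor [Prim ( [Expr [Term [Factor [Prim lit]]]] )]]] * [Expr [Term [Factor [Factor [Prim lit]] ^ [Prim lit]]] <> [Expr [Term [Factor [Prim lit]]]]]]

lit ^ lit <> lit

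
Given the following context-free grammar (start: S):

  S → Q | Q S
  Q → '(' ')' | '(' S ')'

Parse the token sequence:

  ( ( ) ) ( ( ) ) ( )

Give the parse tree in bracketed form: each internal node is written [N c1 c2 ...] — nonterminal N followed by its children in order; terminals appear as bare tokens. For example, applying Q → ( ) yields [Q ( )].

S
Q S
( S ) S
( Q ) S
( ( ) ) S
( ( ) ) Q S
( ( ) ) ( S ) S
( ( ) ) ( Q ) S
( ( ) ) ( ( ) ) S
( ( ) ) ( ( ) ) Q
( ( ) ) ( ( ) ) ( )

[S [Q ( [S [Q ( )]] )] [S [Q ( [S [Q ( )]] )] [S [Q ( )]]]]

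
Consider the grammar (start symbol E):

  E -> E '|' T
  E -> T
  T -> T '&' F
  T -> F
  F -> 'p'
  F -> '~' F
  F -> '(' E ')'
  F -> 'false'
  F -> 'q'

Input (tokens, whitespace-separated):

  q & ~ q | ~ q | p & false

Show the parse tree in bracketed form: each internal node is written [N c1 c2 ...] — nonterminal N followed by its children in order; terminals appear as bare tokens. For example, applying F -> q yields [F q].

[E [E [E [T [T [F q]] & [F ~ [F q]]]] | [T [F ~ [F q]]]] | [T [T [F p]] & [F false]]]

E
E | T
E | T | T
T | T | T
T & F | T | T
F & F | T | T
q & F | T | T
q & ~ F | T | T
q & ~ q | T | T
q & ~ q | F | T
q & ~ q | ~ F | T
q & ~ q | ~ q | T
q & ~ q | ~ q | T & F
q & ~ q | ~ q | F & F
q & ~ q | ~ q | p & F
q & ~ q | ~ q | p & false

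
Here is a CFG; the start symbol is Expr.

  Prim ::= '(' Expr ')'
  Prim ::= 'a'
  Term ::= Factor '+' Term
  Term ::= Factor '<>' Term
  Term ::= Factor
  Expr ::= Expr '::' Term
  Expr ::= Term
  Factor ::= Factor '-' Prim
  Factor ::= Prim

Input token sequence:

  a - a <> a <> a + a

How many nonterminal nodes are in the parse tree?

15

[Expr [Term [Factor [Factor [Prim a]] - [Prim a]] <> [Term [Factor [Prim a]] <> [Term [Factor [Prim a]] + [Term [Factor [Prim a]]]]]]]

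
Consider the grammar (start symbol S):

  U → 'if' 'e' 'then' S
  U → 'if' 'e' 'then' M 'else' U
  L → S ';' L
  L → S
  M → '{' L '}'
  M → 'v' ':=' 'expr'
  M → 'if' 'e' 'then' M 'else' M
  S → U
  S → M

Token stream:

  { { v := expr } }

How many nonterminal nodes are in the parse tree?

8

[S [M { [L [S [M { [L [S [M v := expr]]] }]]] }]]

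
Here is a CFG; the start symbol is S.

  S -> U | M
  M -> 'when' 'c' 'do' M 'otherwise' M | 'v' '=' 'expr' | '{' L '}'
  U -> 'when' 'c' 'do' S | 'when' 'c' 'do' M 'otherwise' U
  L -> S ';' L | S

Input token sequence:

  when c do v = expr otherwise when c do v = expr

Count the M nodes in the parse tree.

2

[S [U when c do [M v = expr] otherwise [U when c do [S [M v = expr]]]]]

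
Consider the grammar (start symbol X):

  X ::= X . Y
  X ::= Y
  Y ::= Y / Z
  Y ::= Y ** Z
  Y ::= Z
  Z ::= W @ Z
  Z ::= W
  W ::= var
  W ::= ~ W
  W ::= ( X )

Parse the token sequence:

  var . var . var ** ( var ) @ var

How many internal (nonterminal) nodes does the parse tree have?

[X [X [X [Y [Z [W var]]]] . [Y [Z [W var]]]] . [Y [Y [Z [W var]]] ** [Z [W ( [X [Y [Z [W var]]]] )] @ [Z [W var]]]]]

21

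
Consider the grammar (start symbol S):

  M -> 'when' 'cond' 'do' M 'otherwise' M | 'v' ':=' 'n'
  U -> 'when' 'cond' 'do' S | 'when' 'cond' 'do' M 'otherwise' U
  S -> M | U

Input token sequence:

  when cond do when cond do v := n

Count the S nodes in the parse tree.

3

[S [U when cond do [S [U when cond do [S [M v := n]]]]]]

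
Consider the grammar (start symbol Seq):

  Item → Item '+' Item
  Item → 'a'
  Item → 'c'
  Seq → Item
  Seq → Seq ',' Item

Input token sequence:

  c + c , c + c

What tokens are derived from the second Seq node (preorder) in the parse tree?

[Seq [Seq [Item [Item c] + [Item c]]] , [Item [Item c] + [Item c]]]

c + c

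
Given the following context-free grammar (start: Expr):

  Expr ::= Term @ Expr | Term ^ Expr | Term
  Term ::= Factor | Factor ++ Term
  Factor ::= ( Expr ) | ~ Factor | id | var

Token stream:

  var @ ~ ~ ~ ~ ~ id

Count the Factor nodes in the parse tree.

7

[Expr [Term [Factor var]] @ [Expr [Term [Factor ~ [Factor ~ [Factor ~ [Factor ~ [Factor ~ [Factor id]]]]]]]]]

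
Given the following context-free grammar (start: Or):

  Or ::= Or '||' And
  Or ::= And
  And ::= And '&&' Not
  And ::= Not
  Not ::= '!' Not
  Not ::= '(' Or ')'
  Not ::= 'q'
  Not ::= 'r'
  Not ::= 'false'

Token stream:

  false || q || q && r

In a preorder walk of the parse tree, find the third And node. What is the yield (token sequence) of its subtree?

[Or [Or [Or [And [Not false]]] || [And [Not q]]] || [And [And [Not q]] && [Not r]]]

q && r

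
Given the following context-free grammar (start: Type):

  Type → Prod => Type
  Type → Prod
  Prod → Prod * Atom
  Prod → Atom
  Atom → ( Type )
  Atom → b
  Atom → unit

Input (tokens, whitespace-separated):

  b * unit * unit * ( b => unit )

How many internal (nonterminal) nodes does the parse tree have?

15

[Type [Prod [Prod [Prod [Prod [Atom b]] * [Atom unit]] * [Atom unit]] * [Atom ( [Type [Prod [Atom b]] => [Type [Prod [Atom unit]]]] )]]]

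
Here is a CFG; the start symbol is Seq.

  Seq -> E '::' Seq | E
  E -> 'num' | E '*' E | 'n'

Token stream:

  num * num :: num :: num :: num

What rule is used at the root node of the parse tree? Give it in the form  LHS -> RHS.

Seq -> E '::' Seq

[Seq [E [E num] * [E num]] :: [Seq [E num] :: [Seq [E num] :: [Seq [E num]]]]]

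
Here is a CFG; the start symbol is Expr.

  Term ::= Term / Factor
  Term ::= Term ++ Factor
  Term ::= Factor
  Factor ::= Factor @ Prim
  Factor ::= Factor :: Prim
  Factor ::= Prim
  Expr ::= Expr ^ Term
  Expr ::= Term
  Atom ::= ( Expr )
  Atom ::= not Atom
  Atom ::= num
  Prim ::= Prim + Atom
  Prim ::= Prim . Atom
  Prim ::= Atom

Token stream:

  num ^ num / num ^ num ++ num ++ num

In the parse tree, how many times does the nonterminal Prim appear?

[Expr [Expr [Expr [Term [Factor [Prim [Atom num]]]]] ^ [Term [Term [Factor [Prim [Atom num]]]] / [Factor [Prim [Atom num]]]]] ^ [Term [Term [Term [Factor [Prim [Atom num]]]] ++ [Factor [Prim [Atom num]]]] ++ [Factor [Prim [Atom num]]]]]

6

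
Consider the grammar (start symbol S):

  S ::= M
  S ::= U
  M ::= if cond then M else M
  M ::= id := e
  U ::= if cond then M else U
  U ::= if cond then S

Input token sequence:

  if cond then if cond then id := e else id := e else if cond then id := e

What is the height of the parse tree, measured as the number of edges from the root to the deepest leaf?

5

[S [U if cond then [M if cond then [M id := e] else [M id := e]] else [U if cond then [S [M id := e]]]]]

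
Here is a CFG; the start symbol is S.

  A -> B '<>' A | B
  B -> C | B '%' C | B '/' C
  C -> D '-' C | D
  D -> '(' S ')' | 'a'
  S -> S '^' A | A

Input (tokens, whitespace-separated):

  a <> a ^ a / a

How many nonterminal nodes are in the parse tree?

17

[S [S [A [B [C [D a]]] <> [A [B [C [D a]]]]]] ^ [A [B [B [C [D a]]] / [C [D a]]]]]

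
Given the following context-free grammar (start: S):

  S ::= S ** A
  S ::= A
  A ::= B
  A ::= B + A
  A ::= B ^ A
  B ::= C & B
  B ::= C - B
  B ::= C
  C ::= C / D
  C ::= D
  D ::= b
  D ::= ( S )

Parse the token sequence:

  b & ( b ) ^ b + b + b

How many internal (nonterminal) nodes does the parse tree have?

[S [A [B [C [D b]] & [B [C [D ( [S [A [B [C [D b]]]]] )]]]] ^ [A [B [C [D b]]] + [A [B [C [D b]]] + [A [B [C [D b]]]]]]]]

25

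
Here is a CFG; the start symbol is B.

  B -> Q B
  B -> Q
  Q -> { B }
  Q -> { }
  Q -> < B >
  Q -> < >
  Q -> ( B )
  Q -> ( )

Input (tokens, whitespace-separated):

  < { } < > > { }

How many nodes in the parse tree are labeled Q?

4

[B [Q < [B [Q { }] [B [Q < >]]] >] [B [Q { }]]]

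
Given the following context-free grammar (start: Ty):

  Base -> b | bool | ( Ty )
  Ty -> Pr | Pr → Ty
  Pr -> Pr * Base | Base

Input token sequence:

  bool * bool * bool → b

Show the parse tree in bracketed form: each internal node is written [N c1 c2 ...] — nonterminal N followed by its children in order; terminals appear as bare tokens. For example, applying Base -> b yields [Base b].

[Ty [Pr [Pr [Pr [Base bool]] * [Base bool]] * [Base bool]] → [Ty [Pr [Base b]]]]

Ty
Pr → Ty
Pr * Base → Ty
Pr * Base * Base → Ty
Base * Base * Base → Ty
bool * Base * Base → Ty
bool * bool * Base → Ty
bool * bool * bool → Ty
bool * bool * bool → Pr
bool * bool * bool → Base
bool * bool * bool → b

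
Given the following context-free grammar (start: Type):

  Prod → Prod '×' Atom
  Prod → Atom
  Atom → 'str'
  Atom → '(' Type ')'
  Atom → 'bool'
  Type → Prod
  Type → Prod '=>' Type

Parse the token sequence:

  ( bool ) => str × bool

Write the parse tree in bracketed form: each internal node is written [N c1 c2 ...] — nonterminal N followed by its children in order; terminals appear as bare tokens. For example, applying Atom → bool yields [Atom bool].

Type
Prod => Type
Atom => Type
( Type ) => Type
( Prod ) => Type
( Atom ) => Type
( bool ) => Type
( bool ) => Prod
( bool ) => Prod × Atom
( bool ) => Atom × Atom
( bool ) => str × Atom
( bool ) => str × bool

[Type [Prod [Atom ( [Type [Prod [Atom bool]]] )]] => [Type [Prod [Prod [Atom str]] × [Atom bool]]]]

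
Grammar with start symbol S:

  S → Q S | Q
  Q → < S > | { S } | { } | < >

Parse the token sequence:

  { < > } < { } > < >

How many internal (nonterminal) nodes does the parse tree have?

10

[S [Q { [S [Q < >]] }] [S [Q < [S [Q { }]] >] [S [Q < >]]]]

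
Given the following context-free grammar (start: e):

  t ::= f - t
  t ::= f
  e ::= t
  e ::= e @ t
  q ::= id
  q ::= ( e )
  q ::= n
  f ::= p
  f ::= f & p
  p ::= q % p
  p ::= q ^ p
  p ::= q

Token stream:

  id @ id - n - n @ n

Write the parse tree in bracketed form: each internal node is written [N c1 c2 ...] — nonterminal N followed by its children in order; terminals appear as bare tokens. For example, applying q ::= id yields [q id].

e
e @ t
e @ t @ t
t @ t @ t
f @ t @ t
p @ t @ t
q @ t @ t
id @ t @ t
id @ f - t @ t
id @ p - t @ t
id @ q - t @ t
id @ id - t @ t
id @ id - f - t @ t
id @ id - p - t @ t
id @ id - q - t @ t
id @ id - n - t @ t
id @ id - n - f @ t
id @ id - n - p @ t
id @ id - n - q @ t
id @ id - n - n @ t
id @ id - n - n @ f
id @ id - n - n @ p
id @ id - n - n @ q
id @ id - n - n @ n

[e [e [e [t [f [p [q id]]]]] @ [t [f [p [q id]]] - [t [f [p [q n]]] - [t [f [p [q n]]]]]]] @ [t [f [p [q n]]]]]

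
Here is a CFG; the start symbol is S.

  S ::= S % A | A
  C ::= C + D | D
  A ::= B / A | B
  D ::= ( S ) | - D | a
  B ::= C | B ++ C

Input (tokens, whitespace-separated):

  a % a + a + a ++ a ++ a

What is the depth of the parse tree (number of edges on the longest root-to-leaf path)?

9

[S [S [A [B [C [D a]]]]] % [A [B [B [B [C [C [C [D a]] + [D a]] + [D a]]] ++ [C [D a]]] ++ [C [D a]]]]]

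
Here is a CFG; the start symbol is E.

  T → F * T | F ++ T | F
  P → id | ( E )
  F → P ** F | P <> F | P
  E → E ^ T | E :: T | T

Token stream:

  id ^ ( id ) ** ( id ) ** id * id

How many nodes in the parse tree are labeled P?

7

[E [E [T [F [P id]]]] ^ [T [F [P ( [E [T [F [P id]]]] )] ** [F [P ( [E [T [F [P id]]]] )] ** [F [P id]]]] * [T [F [P id]]]]]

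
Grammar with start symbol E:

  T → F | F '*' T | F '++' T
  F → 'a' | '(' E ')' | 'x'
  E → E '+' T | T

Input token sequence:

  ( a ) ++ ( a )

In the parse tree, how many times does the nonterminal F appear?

4

[E [T [F ( [E [T [F a]]] )] ++ [T [F ( [E [T [F a]]] )]]]]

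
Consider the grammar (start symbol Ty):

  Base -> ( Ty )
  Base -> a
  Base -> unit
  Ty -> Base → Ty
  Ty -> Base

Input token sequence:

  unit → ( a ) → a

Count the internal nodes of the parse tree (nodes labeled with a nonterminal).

8

[Ty [Base unit] → [Ty [Base ( [Ty [Base a]] )] → [Ty [Base a]]]]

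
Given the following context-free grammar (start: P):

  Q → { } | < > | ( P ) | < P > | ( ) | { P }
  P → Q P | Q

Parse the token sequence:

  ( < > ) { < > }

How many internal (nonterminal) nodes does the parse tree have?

8

[P [Q ( [P [Q < >]] )] [P [Q { [P [Q < >]] }]]]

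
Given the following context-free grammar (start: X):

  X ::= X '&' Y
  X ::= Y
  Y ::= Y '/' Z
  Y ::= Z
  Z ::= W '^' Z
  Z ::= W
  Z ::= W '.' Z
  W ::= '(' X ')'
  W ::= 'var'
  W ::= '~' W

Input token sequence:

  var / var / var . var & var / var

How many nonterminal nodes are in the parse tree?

19

[X [X [Y [Y [Y [Z [W var]]] / [Z [W var]]] / [Z [W var] . [Z [W var]]]]] & [Y [Y [Z [W var]]] / [Z [W var]]]]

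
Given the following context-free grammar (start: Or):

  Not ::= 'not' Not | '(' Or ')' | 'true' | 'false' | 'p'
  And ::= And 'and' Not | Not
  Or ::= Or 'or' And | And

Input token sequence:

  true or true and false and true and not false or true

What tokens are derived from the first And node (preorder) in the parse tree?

[Or [Or [Or [And [Not true]]] or [And [And [And [And [Not true]] and [Not false]] and [Not true]] and [Not not [Not false]]]] or [And [Not true]]]

true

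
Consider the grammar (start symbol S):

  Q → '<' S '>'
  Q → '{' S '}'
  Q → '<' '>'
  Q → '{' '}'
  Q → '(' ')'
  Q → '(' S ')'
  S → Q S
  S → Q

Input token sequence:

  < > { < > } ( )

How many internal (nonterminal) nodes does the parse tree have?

8

[S [Q < >] [S [Q { [S [Q < >]] }] [S [Q ( )]]]]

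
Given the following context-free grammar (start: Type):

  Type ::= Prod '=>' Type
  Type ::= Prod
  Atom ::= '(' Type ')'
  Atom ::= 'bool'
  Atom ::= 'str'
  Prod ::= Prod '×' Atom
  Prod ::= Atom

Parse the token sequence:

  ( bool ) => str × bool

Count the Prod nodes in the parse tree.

[Type [Prod [Atom ( [Type [Prod [Atom bool]]] )]] => [Type [Prod [Prod [Atom str]] × [Atom bool]]]]

4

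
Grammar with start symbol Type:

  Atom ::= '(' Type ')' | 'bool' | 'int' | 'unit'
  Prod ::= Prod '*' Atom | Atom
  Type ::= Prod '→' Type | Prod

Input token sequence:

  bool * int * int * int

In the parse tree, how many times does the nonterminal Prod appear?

4

[Type [Prod [Prod [Prod [Prod [Atom bool]] * [Atom int]] * [Atom int]] * [Atom int]]]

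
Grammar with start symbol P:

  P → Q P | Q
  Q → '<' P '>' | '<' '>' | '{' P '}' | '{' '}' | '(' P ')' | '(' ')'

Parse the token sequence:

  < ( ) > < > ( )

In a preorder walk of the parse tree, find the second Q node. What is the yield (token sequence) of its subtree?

( )

[P [Q < [P [Q ( )]] >] [P [Q < >] [P [Q ( )]]]]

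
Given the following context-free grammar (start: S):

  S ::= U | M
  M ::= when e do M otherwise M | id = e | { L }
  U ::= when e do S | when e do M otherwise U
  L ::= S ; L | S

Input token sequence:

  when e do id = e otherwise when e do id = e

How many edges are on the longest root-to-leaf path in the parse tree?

5

[S [U when e do [M id = e] otherwise [U when e do [S [M id = e]]]]]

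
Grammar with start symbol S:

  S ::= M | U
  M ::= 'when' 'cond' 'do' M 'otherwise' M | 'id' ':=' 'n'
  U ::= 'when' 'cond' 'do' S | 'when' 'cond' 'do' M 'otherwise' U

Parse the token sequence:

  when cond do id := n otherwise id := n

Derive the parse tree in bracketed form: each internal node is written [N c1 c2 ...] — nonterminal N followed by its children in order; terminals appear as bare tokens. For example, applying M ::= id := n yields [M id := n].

S
M
when cond do M otherwise M
when cond do id := n otherwise M
when cond do id := n otherwise id := n

[S [M when cond do [M id := n] otherwise [M id := n]]]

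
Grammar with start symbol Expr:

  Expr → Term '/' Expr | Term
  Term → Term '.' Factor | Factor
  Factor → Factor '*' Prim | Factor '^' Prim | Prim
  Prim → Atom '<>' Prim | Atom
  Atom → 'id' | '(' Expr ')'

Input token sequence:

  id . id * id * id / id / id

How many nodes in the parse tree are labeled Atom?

[Expr [Term [Term [Factor [Prim [Atom id]]]] . [Factor [Factor [Factor [Prim [Atom id]]] * [Prim [Atom id]]] * [Prim [Atom id]]]] / [Expr [Term [Factor [Prim [Atom id]]]] / [Expr [Term [Factor [Prim [Atom id]]]]]]]

6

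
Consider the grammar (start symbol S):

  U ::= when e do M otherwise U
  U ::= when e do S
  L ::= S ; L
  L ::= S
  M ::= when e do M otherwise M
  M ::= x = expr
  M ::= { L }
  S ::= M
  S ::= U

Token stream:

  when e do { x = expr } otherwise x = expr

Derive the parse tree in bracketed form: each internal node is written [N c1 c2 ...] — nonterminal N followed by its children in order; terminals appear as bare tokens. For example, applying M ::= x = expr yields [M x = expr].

S
M
when e do M otherwise M
when e do { L } otherwise M
when e do { S } otherwise M
when e do { M } otherwise M
when e do { x = expr } otherwise M
when e do { x = expr } otherwise x = expr

[S [M when e do [M { [L [S [M x = expr]]] }] otherwise [M x = expr]]]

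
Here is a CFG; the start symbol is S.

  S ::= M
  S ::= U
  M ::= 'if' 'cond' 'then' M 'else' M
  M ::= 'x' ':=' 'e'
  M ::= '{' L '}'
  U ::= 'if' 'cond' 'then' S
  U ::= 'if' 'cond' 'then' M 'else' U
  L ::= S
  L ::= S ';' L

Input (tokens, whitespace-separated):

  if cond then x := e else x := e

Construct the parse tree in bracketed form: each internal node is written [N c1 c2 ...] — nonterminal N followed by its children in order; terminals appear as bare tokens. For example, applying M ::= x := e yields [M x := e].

[S [M if cond then [M x := e] else [M x := e]]]

S
M
if cond then M else M
if cond then x := e else M
if cond then x := e else x := e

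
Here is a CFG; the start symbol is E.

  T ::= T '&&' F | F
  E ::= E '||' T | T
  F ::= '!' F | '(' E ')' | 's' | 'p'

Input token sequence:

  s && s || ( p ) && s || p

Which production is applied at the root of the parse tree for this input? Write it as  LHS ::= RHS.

E ::= E '||' T

[E [E [E [T [T [F s]] && [F s]]] || [T [T [F ( [E [T [F p]]] )]] && [F s]]] || [T [F p]]]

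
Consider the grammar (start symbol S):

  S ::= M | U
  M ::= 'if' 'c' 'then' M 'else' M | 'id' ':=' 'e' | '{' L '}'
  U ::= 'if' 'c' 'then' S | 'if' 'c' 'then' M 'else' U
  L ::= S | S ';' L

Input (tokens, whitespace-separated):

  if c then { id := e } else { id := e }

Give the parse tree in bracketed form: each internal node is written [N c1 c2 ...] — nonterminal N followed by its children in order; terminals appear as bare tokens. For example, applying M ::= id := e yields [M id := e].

[S [M if c then [M { [L [S [M id := e]]] }] else [M { [L [S [M id := e]]] }]]]

S
M
if c then M else M
if c then { L } else M
if c then { S } else M
if c then { M } else M
if c then { id := e } else M
if c then { id := e } else { L }
if c then { id := e } else { S }
if c then { id := e } else { M }
if c then { id := e } else { id := e }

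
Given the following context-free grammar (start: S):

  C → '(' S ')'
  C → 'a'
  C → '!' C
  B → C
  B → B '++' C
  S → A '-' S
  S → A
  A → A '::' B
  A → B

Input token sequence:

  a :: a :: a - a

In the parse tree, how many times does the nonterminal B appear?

[S [A [A [A [B [C a]]] :: [B [C a]]] :: [B [C a]]] - [S [A [B [C a]]]]]

4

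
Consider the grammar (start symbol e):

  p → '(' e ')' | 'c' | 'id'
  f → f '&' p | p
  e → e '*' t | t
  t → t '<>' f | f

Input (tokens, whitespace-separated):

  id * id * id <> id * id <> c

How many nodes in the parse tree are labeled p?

[e [e [e [e [t [f [p id]]]] * [t [f [p id]]]] * [t [t [f [p id]]] <> [f [p id]]]] * [t [t [f [p id]]] <> [f [p c]]]]

6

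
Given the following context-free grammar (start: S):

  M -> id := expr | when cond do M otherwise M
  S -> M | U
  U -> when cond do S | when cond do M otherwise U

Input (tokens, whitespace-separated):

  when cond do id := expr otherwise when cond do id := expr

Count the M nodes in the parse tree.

[S [U when cond do [M id := expr] otherwise [U when cond do [S [M id := expr]]]]]

2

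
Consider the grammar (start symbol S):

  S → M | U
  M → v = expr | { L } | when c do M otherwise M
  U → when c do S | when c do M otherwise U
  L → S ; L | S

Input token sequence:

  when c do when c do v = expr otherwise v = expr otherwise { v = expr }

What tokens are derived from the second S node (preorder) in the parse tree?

v = expr

[S [M when c do [M when c do [M v = expr] otherwise [M v = expr]] otherwise [M { [L [S [M v = expr]]] }]]]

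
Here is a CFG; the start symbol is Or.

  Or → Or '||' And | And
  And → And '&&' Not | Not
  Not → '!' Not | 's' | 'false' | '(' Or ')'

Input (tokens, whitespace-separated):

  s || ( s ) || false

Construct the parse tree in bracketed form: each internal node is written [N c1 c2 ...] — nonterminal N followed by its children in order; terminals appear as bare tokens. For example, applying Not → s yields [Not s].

Or
Or || And
Or || And || And
And || And || And
Not || And || And
s || And || And
s || Not || And
s || ( Or ) || And
s || ( And ) || And
s || ( Not ) || And
s || ( s ) || And
s || ( s ) || Not
s || ( s ) || false

[Or [Or [Or [And [Not s]]] || [And [Not ( [Or [And [Not s]]] )]]] || [And [Not false]]]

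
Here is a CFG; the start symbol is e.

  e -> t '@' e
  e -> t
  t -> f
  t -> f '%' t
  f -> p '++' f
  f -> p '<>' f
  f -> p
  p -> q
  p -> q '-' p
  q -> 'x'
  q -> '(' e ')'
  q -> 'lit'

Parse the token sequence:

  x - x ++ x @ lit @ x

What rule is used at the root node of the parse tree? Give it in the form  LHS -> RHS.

e -> t '@' e

[e [t [f [p [q x] - [p [q x]]] ++ [f [p [q x]]]]] @ [e [t [f [p [q lit]]]] @ [e [t [f [p [q x]]]]]]]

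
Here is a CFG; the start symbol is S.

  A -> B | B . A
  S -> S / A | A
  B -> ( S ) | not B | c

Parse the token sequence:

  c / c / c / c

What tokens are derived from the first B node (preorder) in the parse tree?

c

[S [S [S [S [A [B c]]] / [A [B c]]] / [A [B c]]] / [A [B c]]]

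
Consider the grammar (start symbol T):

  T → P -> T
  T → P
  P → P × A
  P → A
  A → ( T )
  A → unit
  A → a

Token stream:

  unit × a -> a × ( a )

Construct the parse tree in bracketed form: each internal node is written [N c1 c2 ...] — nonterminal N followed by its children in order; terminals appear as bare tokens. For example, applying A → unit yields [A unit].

T
P -> T
P × A -> T
A × A -> T
unit × A -> T
unit × a -> T
unit × a -> P
unit × a -> P × A
unit × a -> A × A
unit × a -> a × A
unit × a -> a × ( T )
unit × a -> a × ( P )
unit × a -> a × ( A )
unit × a -> a × ( a )

[T [P [P [A unit]] × [A a]] -> [T [P [P [A a]] × [A ( [T [P [A a]]] )]]]]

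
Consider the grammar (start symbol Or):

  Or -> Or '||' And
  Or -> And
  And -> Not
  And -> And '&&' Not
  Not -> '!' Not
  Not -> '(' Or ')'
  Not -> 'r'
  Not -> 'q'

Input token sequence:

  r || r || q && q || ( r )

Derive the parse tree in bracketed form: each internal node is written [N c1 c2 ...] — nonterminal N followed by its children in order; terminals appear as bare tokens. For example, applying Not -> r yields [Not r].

[Or [Or [Or [Or [And [Not r]]] || [And [Not r]]] || [And [And [Not q]] && [Not q]]] || [And [Not ( [Or [And [Not r]]] )]]]

Or
Or || And
Or || And || And
Or || And || And || And
And || And || And || And
Not || And || And || And
r || And || And || And
r || Not || And || And
r || r || And || And
r || r || And && Not || And
r || r || Not && Not || And
r || r || q && Not || And
r || r || q && q || And
r || r || q && q || Not
r || r || q && q || ( Or )
r || r || q && q || ( And )
r || r || q && q || ( Not )
r || r || q && q || ( r )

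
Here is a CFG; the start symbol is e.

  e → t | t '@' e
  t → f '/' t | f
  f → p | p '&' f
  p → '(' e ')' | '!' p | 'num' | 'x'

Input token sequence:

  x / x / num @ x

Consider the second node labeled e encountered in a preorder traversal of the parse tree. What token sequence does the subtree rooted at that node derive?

x

[e [t [f [p x]] / [t [f [p x]] / [t [f [p num]]]]] @ [e [t [f [p x]]]]]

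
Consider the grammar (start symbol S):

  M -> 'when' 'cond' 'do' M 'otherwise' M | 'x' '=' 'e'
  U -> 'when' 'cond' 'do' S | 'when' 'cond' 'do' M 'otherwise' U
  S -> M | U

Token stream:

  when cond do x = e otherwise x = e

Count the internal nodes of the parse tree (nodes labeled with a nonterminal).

4

[S [M when cond do [M x = e] otherwise [M x = e]]]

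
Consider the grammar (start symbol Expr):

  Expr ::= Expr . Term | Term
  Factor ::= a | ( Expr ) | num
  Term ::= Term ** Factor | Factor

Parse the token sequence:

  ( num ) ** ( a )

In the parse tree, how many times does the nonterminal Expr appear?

3

[Expr [Term [Term [Factor ( [Expr [Term [Factor num]]] )]] ** [Factor ( [Expr [Term [Factor a]]] )]]]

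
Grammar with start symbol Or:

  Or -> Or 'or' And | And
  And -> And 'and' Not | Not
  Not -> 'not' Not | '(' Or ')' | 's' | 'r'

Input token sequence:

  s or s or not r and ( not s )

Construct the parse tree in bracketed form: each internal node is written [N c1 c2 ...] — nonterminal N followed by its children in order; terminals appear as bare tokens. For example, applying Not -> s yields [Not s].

Or
Or or And
Or or And or And
And or And or And
Not or And or And
s or And or And
s or Not or And
s or s or And
s or s or And and Not
s or s or Not and Not
s or s or not Not and Not
s or s or not r and Not
s or s or not r and ( Or )
s or s or not r and ( And )
s or s or not r and ( Not )
s or s or not r and ( not Not )
s or s or not r and ( not s )

[Or [Or [Or [And [Not s]]] or [And [Not s]]] or [And [And [Not not [Not r]]] and [Not ( [Or [And [Not not [Not s]]]] )]]]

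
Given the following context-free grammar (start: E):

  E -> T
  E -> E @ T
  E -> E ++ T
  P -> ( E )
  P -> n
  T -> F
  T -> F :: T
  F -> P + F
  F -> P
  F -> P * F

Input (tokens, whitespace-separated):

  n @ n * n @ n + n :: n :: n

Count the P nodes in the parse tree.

[E [E [E [T [F [P n]]]] @ [T [F [P n] * [F [P n]]]]] @ [T [F [P n] + [F [P n]]] :: [T [F [P n]] :: [T [F [P n]]]]]]

7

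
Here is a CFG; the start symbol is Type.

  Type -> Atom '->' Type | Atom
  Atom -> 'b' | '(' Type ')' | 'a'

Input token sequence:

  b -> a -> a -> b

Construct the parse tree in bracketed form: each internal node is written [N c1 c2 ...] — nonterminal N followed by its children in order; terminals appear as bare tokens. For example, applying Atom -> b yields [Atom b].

[Type [Atom b] -> [Type [Atom a] -> [Type [Atom a] -> [Type [Atom b]]]]]

Type
Atom -> Type
b -> Type
b -> Atom -> Type
b -> a -> Type
b -> a -> Atom -> Type
b -> a -> a -> Type
b -> a -> a -> Atom
b -> a -> a -> b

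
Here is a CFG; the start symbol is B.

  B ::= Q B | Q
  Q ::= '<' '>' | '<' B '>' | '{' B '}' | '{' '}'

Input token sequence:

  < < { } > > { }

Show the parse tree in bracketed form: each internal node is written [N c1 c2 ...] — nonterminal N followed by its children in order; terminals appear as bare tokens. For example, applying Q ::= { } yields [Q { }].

[B [Q < [B [Q < [B [Q { }]] >]] >] [B [Q { }]]]

B
Q B
< B > B
< Q > B
< < B > > B
< < Q > > B
< < { } > > B
< < { } > > Q
< < { } > > { }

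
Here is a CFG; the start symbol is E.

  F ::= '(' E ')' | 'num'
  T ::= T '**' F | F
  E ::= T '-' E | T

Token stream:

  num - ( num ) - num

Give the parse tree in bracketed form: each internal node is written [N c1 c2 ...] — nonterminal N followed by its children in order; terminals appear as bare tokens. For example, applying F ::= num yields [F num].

[E [T [F num]] - [E [T [F ( [E [T [F num]]] )]] - [E [T [F num]]]]]

E
T - E
F - E
num - E
num - T - E
num - F - E
num - ( E ) - E
num - ( T ) - E
num - ( F ) - E
num - ( num ) - E
num - ( num ) - T
num - ( num ) - F
num - ( num ) - num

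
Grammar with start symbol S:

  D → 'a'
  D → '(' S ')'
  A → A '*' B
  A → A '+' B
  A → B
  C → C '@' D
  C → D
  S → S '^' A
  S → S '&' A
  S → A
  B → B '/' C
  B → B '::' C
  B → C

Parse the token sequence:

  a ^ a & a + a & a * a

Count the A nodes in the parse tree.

[S [S [S [S [A [B [C [D a]]]]] ^ [A [B [C [D a]]]]] & [A [A [B [C [D a]]]] + [B [C [D a]]]]] & [A [A [B [C [D a]]]] * [B [C [D a]]]]]

6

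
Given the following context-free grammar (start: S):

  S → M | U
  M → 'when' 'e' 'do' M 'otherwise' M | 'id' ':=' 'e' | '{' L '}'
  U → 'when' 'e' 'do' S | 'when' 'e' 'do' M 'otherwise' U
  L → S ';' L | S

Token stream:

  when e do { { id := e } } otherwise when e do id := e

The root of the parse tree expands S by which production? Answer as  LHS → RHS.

[S [U when e do [M { [L [S [M { [L [S [M id := e]]] }]]] }] otherwise [U when e do [S [M id := e]]]]]

S → U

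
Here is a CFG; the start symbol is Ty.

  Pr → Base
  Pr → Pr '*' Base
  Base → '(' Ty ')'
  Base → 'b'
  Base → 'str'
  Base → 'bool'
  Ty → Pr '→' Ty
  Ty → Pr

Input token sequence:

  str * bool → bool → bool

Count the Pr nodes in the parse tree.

[Ty [Pr [Pr [Base str]] * [Base bool]] → [Ty [Pr [Base bool]] → [Ty [Pr [Base bool]]]]]

4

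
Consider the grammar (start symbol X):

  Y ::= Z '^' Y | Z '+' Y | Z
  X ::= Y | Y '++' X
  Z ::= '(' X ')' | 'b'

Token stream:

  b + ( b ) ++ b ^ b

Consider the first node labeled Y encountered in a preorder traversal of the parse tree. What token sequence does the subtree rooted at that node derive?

[X [Y [Z b] + [Y [Z ( [X [Y [Z b]]] )]]] ++ [X [Y [Z b] ^ [Y [Z b]]]]]

b + ( b )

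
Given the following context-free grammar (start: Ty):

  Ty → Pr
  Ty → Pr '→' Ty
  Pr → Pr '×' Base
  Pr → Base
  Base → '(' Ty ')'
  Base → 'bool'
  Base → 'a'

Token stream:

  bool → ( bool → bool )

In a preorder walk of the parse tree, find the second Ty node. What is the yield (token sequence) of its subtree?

[Ty [Pr [Base bool]] → [Ty [Pr [Base ( [Ty [Pr [Base bool]] → [Ty [Pr [Base bool]]]] )]]]]

( bool → bool )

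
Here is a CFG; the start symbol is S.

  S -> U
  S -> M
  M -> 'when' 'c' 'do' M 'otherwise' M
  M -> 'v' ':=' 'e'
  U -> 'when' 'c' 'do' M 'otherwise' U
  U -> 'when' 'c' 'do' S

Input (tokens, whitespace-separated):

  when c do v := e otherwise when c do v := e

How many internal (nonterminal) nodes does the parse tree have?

6

[S [U when c do [M v := e] otherwise [U when c do [S [M v := e]]]]]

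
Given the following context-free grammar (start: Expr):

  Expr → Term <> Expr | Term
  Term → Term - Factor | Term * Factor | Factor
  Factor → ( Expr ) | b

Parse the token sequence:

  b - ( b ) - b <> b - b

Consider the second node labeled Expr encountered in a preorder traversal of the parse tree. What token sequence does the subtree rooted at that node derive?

[Expr [Term [Term [Term [Factor b]] - [Factor ( [Expr [Term [Factor b]]] )]] - [Factor b]] <> [Expr [Term [Term [Factor b]] - [Factor b]]]]

b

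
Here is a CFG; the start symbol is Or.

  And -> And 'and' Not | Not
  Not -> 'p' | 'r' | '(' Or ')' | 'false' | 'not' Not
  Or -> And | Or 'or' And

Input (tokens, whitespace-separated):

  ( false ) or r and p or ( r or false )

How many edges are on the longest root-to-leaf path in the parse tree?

[Or [Or [Or [And [Not ( [Or [And [Not false]]] )]]] or [And [And [Not r]] and [Not p]]] or [And [Not ( [Or [Or [And [Not r]]] or [And [Not false]]] )]]]

8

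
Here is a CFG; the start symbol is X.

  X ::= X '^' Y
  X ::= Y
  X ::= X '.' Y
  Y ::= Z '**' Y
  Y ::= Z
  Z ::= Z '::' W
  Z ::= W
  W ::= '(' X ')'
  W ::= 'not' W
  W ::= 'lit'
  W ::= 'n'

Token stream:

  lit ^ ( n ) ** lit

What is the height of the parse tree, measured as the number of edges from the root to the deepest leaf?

[X [X [Y [Z [W lit]]]] ^ [Y [Z [W ( [X [Y [Z [W n]]]] )]] ** [Y [Z [W lit]]]]]

8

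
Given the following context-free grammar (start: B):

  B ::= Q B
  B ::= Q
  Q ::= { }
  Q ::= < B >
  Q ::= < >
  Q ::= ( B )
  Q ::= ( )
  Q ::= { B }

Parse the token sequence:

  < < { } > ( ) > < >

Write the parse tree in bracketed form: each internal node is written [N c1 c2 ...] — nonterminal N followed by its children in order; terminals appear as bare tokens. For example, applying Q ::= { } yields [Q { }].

B
Q B
< B > B
< Q B > B
< < B > B > B
< < Q > B > B
< < { } > B > B
< < { } > Q > B
< < { } > ( ) > B
< < { } > ( ) > Q
< < { } > ( ) > < >

[B [Q < [B [Q < [B [Q { }]] >] [B [Q ( )]]] >] [B [Q < >]]]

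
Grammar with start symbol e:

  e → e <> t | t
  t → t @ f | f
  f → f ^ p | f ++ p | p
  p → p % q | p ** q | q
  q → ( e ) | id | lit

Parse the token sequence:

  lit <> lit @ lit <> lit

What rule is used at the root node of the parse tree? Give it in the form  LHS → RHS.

[e [e [e [t [f [p [q lit]]]]] <> [t [t [f [p [q lit]]]] @ [f [p [q lit]]]]] <> [t [f [p [q lit]]]]]

e → e <> t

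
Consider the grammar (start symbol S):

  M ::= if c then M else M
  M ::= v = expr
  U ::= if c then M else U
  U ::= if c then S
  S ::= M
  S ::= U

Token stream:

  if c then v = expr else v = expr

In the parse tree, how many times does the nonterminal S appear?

1

[S [M if c then [M v = expr] else [M v = expr]]]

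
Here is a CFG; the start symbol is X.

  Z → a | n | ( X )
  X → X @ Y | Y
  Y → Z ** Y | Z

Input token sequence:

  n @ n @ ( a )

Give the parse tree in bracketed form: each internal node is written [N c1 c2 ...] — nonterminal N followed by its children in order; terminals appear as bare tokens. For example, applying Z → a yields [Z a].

[X [X [X [Y [Z n]]] @ [Y [Z n]]] @ [Y [Z ( [X [Y [Z a]]] )]]]

X
X @ Y
X @ Y @ Y
Y @ Y @ Y
Z @ Y @ Y
n @ Y @ Y
n @ Z @ Y
n @ n @ Y
n @ n @ Z
n @ n @ ( X )
n @ n @ ( Y )
n @ n @ ( Z )
n @ n @ ( a )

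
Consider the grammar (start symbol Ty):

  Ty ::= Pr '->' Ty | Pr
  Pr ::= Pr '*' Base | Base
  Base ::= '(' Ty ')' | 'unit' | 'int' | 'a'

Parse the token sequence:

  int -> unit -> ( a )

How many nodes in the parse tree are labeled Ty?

4

[Ty [Pr [Base int]] -> [Ty [Pr [Base unit]] -> [Ty [Pr [Base ( [Ty [Pr [Base a]]] )]]]]]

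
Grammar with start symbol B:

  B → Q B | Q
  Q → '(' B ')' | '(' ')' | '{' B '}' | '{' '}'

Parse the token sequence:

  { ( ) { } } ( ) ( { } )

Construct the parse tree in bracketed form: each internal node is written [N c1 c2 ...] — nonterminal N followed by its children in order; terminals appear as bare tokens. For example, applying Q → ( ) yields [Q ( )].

B
Q B
{ B } B
{ Q B } B
{ ( ) B } B
{ ( ) Q } B
{ ( ) { } } B
{ ( ) { } } Q B
{ ( ) { } } ( ) B
{ ( ) { } } ( ) Q
{ ( ) { } } ( ) ( B )
{ ( ) { } } ( ) ( Q )
{ ( ) { } } ( ) ( { } )

[B [Q { [B [Q ( )] [B [Q { }]]] }] [B [Q ( )] [B [Q ( [B [Q { }]] )]]]]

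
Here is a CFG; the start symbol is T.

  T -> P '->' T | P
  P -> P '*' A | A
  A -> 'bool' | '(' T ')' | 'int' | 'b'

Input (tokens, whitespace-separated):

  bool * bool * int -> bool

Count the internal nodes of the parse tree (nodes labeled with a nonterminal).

[T [P [P [P [A bool]] * [A bool]] * [A int]] -> [T [P [A bool]]]]

10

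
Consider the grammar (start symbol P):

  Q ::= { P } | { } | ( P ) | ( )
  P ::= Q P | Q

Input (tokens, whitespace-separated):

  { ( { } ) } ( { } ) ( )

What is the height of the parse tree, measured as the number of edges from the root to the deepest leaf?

[P [Q { [P [Q ( [P [Q { }]] )]] }] [P [Q ( [P [Q { }]] )] [P [Q ( )]]]]

6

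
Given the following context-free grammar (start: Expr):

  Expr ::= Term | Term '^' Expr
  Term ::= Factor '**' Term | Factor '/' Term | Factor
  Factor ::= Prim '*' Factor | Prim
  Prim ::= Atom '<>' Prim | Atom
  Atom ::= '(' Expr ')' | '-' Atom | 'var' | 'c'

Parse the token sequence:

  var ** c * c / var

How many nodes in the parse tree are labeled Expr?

[Expr [Term [Factor [Prim [Atom var]]] ** [Term [Factor [Prim [Atom c]] * [Factor [Prim [Atom c]]]] / [Term [Factor [Prim [Atom var]]]]]]]

1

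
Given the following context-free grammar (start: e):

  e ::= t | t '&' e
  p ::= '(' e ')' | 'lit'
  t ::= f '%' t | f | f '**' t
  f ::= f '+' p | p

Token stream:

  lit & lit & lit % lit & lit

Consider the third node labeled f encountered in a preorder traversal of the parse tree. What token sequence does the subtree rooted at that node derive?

lit

[e [t [f [p lit]]] & [e [t [f [p lit]]] & [e [t [f [p lit]] % [t [f [p lit]]]] & [e [t [f [p lit]]]]]]]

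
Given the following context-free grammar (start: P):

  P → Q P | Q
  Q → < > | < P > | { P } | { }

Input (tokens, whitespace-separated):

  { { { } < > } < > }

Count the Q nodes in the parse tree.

[P [Q { [P [Q { [P [Q { }] [P [Q < >]]] }] [P [Q < >]]] }]]

5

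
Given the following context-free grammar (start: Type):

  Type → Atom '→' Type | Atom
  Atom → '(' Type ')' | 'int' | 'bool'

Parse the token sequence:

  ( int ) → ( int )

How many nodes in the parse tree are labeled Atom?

[Type [Atom ( [Type [Atom int]] )] → [Type [Atom ( [Type [Atom int]] )]]]

4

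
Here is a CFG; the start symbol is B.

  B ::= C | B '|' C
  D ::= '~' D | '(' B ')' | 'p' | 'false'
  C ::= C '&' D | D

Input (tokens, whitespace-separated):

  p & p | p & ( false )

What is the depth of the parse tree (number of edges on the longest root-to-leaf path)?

[B [B [C [C [D p]] & [D p]]] | [C [C [D p]] & [D ( [B [C [D false]]] )]]]

6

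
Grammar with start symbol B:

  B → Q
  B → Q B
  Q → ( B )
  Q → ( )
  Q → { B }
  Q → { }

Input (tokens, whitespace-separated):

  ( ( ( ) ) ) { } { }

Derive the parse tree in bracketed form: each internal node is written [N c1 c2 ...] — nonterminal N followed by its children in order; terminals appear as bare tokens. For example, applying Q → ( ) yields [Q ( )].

B
Q B
( B ) B
( Q ) B
( ( B ) ) B
( ( Q ) ) B
( ( ( ) ) ) B
( ( ( ) ) ) Q B
( ( ( ) ) ) { } B
( ( ( ) ) ) { } Q
( ( ( ) ) ) { } { }

[B [Q ( [B [Q ( [B [Q ( )]] )]] )] [B [Q { }] [B [Q { }]]]]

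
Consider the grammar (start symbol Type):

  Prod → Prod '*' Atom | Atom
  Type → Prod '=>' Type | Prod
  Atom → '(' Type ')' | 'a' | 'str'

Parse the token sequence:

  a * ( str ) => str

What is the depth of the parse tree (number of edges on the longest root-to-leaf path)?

6

[Type [Prod [Prod [Atom a]] * [Atom ( [Type [Prod [Atom str]]] )]] => [Type [Prod [Atom str]]]]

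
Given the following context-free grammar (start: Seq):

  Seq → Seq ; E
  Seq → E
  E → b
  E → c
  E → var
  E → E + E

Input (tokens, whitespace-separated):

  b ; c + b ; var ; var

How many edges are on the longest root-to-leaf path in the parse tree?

[Seq [Seq [Seq [Seq [E b]] ; [E [E c] + [E b]]] ; [E var]] ; [E var]]

5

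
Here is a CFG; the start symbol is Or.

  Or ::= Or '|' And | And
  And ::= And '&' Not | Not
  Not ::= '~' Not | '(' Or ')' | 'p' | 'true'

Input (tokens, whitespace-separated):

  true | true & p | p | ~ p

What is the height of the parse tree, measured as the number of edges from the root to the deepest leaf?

[Or [Or [Or [Or [And [Not true]]] | [And [And [Not true]] & [Not p]]] | [And [Not p]]] | [And [Not ~ [Not p]]]]

6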